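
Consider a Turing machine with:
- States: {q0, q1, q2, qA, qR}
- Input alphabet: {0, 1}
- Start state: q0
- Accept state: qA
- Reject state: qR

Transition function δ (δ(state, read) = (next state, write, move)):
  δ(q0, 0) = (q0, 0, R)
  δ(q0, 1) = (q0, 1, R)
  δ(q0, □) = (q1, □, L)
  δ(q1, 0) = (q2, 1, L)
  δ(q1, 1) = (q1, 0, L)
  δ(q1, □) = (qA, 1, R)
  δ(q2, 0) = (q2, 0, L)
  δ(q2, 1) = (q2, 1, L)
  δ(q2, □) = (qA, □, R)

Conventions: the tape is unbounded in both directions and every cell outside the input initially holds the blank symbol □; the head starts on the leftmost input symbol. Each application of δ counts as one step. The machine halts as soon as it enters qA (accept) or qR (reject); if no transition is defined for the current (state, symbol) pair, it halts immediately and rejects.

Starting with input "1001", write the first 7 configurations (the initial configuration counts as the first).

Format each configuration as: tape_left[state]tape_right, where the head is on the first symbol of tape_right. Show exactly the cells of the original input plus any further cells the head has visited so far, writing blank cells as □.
Step 0: [q0]1001 (head at position 0)
Step 1: δ(q0, 1) = (q0, 1, R)  ⊢  1[q0]001 (head at position 1)
Step 2: δ(q0, 0) = (q0, 0, R)  ⊢  10[q0]01 (head at position 2)
Step 3: δ(q0, 0) = (q0, 0, R)  ⊢  100[q0]1 (head at position 3)
Step 4: δ(q0, 1) = (q0, 1, R)  ⊢  1001[q0]□ (head at position 4)
Step 5: δ(q0, □) = (q1, □, L)  ⊢  100[q1]1□ (head at position 3)
Step 6: δ(q1, 1) = (q1, 0, L)  ⊢  10[q1]00□ (head at position 2)

Final answer: [q0]1001 ⊢ 1[q0]001 ⊢ 10[q0]01 ⊢ 100[q0]1 ⊢ 1001[q0]□ ⊢ 100[q1]1□ ⊢ 10[q1]00□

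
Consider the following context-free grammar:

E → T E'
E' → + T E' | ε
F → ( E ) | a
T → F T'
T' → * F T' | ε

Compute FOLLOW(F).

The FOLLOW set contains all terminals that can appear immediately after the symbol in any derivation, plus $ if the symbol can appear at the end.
Useful FIRST sets: FIRST(E') = {+, ε}, FIRST(T') = {*, ε} (both E' and T' are nullable).
FOLLOW(E): E is the start symbol → $; E appears in F → ( E ) followed by ')' → FOLLOW(E) = {), $}.
FOLLOW(E'): E' appears at the right end of E → T E' and of E' → + T E', so FOLLOW(E') ⊇ FOLLOW(E) (the second occurrence adds nothing new). FOLLOW(E') = {), $}.
FOLLOW(T): in E → T E' and E' → + T E', T is followed by E': add FIRST(E') minus ε = {+}; since E' is nullable, also add FOLLOW(E) and FOLLOW(E') = {), $}. FOLLOW(T) = {+, ), $}.
FOLLOW(T'): T' appears at the right end of T → F T' and of T' → * F T', so FOLLOW(T') = FOLLOW(T) = {+, ), $}.
FOLLOW(F): in T → F T' and T' → * F T', F is followed by T': add FIRST(T') minus ε = {*}; since T' is nullable, also add FOLLOW(T) and FOLLOW(T') = {+, ), $}. FOLLOW(F) = {*, +, ), $}.

Final answer: {$, ), *, +}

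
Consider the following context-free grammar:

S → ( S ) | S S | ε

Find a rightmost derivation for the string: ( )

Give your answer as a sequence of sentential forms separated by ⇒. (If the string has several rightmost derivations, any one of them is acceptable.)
Start with S.
Step 1: the rightmost non-terminal is S; apply S → ( S ):  ( S )
Step 2: the rightmost non-terminal is S; apply S → ε:  ( )

Final answer: S ⇒ ( S ) ⇒ ( )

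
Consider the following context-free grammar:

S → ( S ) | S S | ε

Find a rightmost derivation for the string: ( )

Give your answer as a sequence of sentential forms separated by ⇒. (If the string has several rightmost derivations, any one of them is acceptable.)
Start with S.
Step 1: the rightmost non-terminal is S; apply S → ( S ):  ( S )
Step 2: the rightmost non-terminal is S; apply S → ε:  ( )

Final answer: S ⇒ ( S ) ⇒ ( )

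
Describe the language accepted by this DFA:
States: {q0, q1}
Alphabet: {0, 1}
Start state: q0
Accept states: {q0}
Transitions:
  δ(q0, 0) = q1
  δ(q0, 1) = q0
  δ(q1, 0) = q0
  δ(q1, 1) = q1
Analyzing the DFA structure:
Start state: q0
Accept states: {q0}
Interpreting what each state remembers (checking against the transitions):
  q0: an even number of 0s has been read so far
  q1: an odd number of 0s has been read so far
  δ(q0, 0): in q0 (an even number of 0s has been read so far), after reading 0 we have: an odd number of 0s has been read so far → q1
  δ(q0, 1): in q0 (an even number of 0s has been read so far), after reading 1 we have: an even number of 0s has been read so far → q0
  δ(q1, 0): in q1 (an odd number of 0s has been read so far), after reading 0 we have: an even number of 0s has been read so far → q0
  δ(q1, 1): in q1 (an odd number of 0s has been read so far), after reading 1 we have: an odd number of 0s has been read so far → q1
A string is accepted iff it ends in {q0}, i.e. an even number of 0s has been read so far.
Language: All binary strings with an even number of 0s

Final answer: All binary strings with an even number of 0s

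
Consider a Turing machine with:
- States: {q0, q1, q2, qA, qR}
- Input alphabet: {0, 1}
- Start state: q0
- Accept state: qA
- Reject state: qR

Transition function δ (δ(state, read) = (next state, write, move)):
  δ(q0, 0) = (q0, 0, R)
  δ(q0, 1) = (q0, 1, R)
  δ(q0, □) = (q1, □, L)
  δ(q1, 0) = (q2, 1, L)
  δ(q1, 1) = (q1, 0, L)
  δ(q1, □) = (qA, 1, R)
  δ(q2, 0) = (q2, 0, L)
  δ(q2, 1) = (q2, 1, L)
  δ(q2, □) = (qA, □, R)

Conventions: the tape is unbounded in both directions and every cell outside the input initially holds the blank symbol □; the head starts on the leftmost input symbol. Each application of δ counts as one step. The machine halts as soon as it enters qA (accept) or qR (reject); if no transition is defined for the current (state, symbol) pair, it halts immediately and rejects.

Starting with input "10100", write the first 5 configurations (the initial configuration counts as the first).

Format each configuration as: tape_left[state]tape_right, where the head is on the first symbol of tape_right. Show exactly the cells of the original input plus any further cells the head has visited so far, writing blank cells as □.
Step 0: [q0]10100 (head at position 0)
Step 1: δ(q0, 1) = (q0, 1, R)  ⊢  1[q0]0100 (head at position 1)
Step 2: δ(q0, 0) = (q0, 0, R)  ⊢  10[q0]100 (head at position 2)
Step 3: δ(q0, 1) = (q0, 1, R)  ⊢  101[q0]00 (head at position 3)
Step 4: δ(q0, 0) = (q0, 0, R)  ⊢  1010[q0]0 (head at position 4)

Final answer: [q0]10100 ⊢ 1[q0]0100 ⊢ 10[q0]100 ⊢ 101[q0]00 ⊢ 1010[q0]0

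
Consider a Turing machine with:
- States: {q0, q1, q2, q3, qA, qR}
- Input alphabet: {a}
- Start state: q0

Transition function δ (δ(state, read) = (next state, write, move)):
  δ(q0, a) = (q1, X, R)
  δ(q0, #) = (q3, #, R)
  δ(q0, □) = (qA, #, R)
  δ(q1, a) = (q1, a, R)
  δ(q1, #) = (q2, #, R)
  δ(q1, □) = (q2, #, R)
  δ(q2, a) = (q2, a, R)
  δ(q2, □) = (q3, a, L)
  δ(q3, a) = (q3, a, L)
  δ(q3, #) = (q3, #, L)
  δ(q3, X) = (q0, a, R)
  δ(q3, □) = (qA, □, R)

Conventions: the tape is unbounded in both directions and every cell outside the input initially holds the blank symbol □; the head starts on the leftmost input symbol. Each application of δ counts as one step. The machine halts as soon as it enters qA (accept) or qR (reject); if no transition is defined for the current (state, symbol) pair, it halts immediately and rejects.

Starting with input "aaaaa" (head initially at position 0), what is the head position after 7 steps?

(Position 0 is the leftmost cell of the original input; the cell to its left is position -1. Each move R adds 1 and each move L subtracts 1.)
Step 0: [q0]aaaaa (head at position 0)
Step 1: δ(q0, a) = (q1, X, R)  ⊢  X[q1]aaaa (head at position 1)
Step 2: δ(q1, a) = (q1, a, R)  ⊢  Xa[q1]aaa (head at position 2)
Step 3: δ(q1, a) = (q1, a, R)  ⊢  Xaa[q1]aa (head at position 3)
Step 4: δ(q1, a) = (q1, a, R)  ⊢  Xaaa[q1]a (head at position 4)
Step 5: δ(q1, a) = (q1, a, R)  ⊢  Xaaaa[q1]□ (head at position 5)
Step 6: δ(q1, □) = (q2, #, R)  ⊢  Xaaaa#[q2]□ (head at position 6)
Step 7: δ(q2, □) = (q3, a, L)  ⊢  Xaaaa[q3]#a (head at position 5)
Head position after 7 steps: 5

Final answer: Position 5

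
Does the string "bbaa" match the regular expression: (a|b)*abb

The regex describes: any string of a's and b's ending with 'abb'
No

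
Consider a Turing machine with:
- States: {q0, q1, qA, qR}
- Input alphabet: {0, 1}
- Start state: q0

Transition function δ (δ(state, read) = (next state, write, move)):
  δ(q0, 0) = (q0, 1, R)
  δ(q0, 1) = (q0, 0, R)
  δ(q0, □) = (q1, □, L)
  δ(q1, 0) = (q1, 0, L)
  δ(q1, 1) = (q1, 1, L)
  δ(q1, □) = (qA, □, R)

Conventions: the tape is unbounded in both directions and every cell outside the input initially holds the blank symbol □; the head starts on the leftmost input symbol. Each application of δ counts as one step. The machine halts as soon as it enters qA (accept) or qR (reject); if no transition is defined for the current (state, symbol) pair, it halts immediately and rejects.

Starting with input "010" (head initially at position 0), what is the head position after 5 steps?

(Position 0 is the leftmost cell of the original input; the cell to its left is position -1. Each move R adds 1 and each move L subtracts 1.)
Step 0: [q0]010 (head at position 0)
Step 1: δ(q0, 0) = (q0, 1, R)  ⊢  1[q0]10 (head at position 1)
Step 2: δ(q0, 1) = (q0, 0, R)  ⊢  10[q0]0 (head at position 2)
Step 3: δ(q0, 0) = (q0, 1, R)  ⊢  101[q0]□ (head at position 3)
Step 4: δ(q0, □) = (q1, □, L)  ⊢  10[q1]1□ (head at position 2)
Step 5: δ(q1, 1) = (q1, 1, L)  ⊢  1[q1]01□ (head at position 1)
Head position after 5 steps: 1

Final answer: Position 1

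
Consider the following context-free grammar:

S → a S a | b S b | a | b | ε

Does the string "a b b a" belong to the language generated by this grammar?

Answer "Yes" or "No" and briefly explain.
A derivation exists: S ⇒ a S a ⇒ a b S b a ⇒ a b b a (using S → a S a, S → b S b, then S → ε).

Final answer: Yes - a valid derivation exists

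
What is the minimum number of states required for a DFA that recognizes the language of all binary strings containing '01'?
Language: binary strings containing '01'
Lower bound (Myhill–Nerode): the prefixes ε, 0, 01 are pairwise distinguishable:
  ε vs 01: suffix ε distinguishes them (ε is rejected, 01 is accepted)
  0 vs 01: suffix ε distinguishes them (0 is rejected, 01 is accepted)
  ε vs 0: suffix 1 distinguishes them (ε·1 = 1 is rejected, 0·1 = 01 is accepted)
So any DFA needs at least 3 states.
Upper bound: a DFA with 3 states exists (one state per class above: 'no progress', 'last symbol 0', and 'seen 01' (accepting sink)).
Minimum states: 3

Final answer: 3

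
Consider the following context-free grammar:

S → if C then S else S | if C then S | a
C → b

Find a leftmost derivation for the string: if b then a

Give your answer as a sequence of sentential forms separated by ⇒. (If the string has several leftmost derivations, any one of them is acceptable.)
Start with S.
Step 1: the leftmost non-terminal is S; apply S → if C then S:  if C then S
Step 2: the leftmost non-terminal is C; apply C → b:  if b then S
Step 3: the leftmost non-terminal is S; apply S → a:  if b then a

Final answer: S ⇒ if C then S ⇒ if b then S ⇒ if b then a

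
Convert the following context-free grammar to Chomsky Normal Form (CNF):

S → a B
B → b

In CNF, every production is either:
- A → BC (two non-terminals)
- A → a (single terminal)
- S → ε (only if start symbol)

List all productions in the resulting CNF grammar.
The grammar has no ε-productions or unit productions to eliminate.
S → a B has terminal a in a right-hand side of length ≥ 2: introduce T_a → a and use T_a in place of a.
B → b is already in CNF (single terminal) – keep it.
S → a B becomes S → T_a B.
Resulting CNF grammar (3 productions): T_a → a; B → b; S → T_a B

Final answer: T_a → a; B → b; S → T_a B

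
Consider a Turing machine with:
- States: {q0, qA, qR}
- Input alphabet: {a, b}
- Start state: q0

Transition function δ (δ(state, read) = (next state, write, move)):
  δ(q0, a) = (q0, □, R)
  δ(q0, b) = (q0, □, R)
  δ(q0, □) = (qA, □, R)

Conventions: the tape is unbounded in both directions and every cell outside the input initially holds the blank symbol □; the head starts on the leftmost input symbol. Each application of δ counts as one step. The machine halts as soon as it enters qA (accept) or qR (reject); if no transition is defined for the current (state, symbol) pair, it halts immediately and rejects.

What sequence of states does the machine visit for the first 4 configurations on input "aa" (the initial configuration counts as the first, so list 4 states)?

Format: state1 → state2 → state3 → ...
Step 0: [q0]aa (head at position 0)
Step 1: δ(q0, a) = (q0, □, R)  ⊢  □[q0]a (head at position 1)
Step 2: δ(q0, a) = (q0, □, R)  ⊢  □□[q0]□ (head at position 2)
Step 3: δ(q0, □) = (qA, □, R)  ⊢  □□□[qA]□ (head at position 3)
Reading off the states of these 4 configurations: q0 → q0 → q0 → qA

Final answer: q0 → q0 → q0 → qA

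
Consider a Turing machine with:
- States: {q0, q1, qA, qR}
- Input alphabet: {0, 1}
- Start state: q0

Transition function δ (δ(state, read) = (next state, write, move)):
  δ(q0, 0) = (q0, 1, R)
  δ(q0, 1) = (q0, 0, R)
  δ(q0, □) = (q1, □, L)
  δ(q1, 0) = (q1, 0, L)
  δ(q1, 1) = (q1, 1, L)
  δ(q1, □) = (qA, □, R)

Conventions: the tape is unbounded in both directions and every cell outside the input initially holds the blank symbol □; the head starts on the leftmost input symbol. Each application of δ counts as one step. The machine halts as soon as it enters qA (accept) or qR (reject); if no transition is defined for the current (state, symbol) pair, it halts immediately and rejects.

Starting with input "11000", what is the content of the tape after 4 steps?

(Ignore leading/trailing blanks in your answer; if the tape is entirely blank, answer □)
Step 0: [q0]11000 (head at position 0)
Step 1: δ(q0, 1) = (q0, 0, R)  ⊢  0[q0]1000 (head at position 1)
Step 2: δ(q0, 1) = (q0, 0, R)  ⊢  00[q0]000 (head at position 2)
Step 3: δ(q0, 0) = (q0, 1, R)  ⊢  001[q0]00 (head at position 3)
Step 4: δ(q0, 0) = (q0, 1, R)  ⊢  0011[q0]0 (head at position 4)
Tape after 4 steps (ignoring surrounding blanks): 00110

Final answer: Tape: 00110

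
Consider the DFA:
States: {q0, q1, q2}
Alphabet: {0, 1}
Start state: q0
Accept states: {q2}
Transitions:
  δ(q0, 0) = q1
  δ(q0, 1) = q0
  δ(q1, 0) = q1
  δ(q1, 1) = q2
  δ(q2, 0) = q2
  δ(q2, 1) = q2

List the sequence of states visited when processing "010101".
Starting at q0
Read '0': q0 -> q1
Read '1': q1 -> q2
Read '0': q2 -> q2
Read '1': q2 -> q2
Read '0': q2 -> q2
Read '1': q2 -> q2

Final answer: q0 -> q1 -> q2 -> q2 -> q2 -> q2 -> q2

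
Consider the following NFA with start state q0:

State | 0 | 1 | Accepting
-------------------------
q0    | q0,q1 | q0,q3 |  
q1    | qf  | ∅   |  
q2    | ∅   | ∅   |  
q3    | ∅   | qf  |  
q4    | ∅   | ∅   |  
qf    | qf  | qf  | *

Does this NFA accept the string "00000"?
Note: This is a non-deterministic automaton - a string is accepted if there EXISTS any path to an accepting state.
Track the set of states the NFA could be in: start {q0}
Read '0': {q0} → {q0, q1}
Read '0': {q0, q1} → {q0, q1, qf}
Read '0': {q0, q1, qf} → {q0, q1, qf}
Read '0': {q0, q1, qf} → {q0, q1, qf}
Read '0': {q0, q1, qf} → {q0, q1, qf}
Final set {q0, q1, qf} contains accepting state(s) {qf} → accepted.

Final answer: Yes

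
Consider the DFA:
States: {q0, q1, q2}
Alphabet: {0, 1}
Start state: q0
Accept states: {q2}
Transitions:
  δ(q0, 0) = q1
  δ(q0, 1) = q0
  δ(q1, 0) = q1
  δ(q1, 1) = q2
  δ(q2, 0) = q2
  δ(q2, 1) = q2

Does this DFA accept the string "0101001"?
Processing string "0101001":
  q0 --0--> q1
  q1 --1--> q2
  q2 --0--> q2
  q2 --1--> q2
  q2 --0--> q2
  q2 --0--> q2
  q2 --1--> q2
Final state: q2
Accept states: {q2}
q2 is an accept state, so the string is accepted.

Final answer: Yes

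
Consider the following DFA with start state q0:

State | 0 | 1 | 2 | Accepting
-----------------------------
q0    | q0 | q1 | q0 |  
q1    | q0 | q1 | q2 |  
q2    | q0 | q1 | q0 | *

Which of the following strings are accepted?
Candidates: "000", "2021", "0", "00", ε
"000": q0 → q0 → q0 → q0; q0 is not accepting → rejected
"2021": q0 → q0 → q0 → q0 → q1; q1 is not accepting → rejected
"0": q0 → q0; q0 is not accepting → rejected
"00": q0 → q0 → q0; q0 is not accepting → rejected
ε: q0; q0 is not accepting → rejected

Final answer: None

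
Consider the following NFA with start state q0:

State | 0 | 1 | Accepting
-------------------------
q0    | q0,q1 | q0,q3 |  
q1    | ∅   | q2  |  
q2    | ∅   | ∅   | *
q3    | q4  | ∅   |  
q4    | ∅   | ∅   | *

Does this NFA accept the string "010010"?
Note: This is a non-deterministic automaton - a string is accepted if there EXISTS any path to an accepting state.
Track the set of states the NFA could be in: start {q0}
Read '0': {q0} → {q0, q1}
Read '1': {q0, q1} → {q0, q2, q3}
Read '0': {q0, q2, q3} → {q0, q1, q4}
Read '0': {q0, q1, q4} → {q0, q1}
Read '1': {q0, q1} → {q0, q2, q3}
Read '0': {q0, q2, q3} → {q0, q1, q4}
Final set {q0, q1, q4} contains accepting state(s) {q4} → accepted.

Final answer: Yes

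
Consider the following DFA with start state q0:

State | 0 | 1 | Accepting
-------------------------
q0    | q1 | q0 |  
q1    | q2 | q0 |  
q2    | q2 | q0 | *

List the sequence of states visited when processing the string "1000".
q0 → q0 → q1 → q2 → q2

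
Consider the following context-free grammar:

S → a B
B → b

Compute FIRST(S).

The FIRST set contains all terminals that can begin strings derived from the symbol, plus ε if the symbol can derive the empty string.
S has the single production S → a B, whose right-hand side begins with the terminal a. So FIRST(S) = {a}.

Final answer: {a}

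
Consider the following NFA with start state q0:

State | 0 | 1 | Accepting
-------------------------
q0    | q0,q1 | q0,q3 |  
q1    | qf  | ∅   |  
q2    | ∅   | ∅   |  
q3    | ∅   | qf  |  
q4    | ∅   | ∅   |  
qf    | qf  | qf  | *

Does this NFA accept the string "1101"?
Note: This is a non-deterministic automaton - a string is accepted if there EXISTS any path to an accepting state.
Track the set of states the NFA could be in: start {q0}
Read '1': {q0} → {q0, q3}
Read '1': {q0, q3} → {q0, q3, qf}
Read '0': {q0, q3, qf} → {q0, q1, qf}
Read '1': {q0, q1, qf} → {q0, q3, qf}
Final set {q0, q3, qf} contains accepting state(s) {qf} → accepted.

Final answer: Yes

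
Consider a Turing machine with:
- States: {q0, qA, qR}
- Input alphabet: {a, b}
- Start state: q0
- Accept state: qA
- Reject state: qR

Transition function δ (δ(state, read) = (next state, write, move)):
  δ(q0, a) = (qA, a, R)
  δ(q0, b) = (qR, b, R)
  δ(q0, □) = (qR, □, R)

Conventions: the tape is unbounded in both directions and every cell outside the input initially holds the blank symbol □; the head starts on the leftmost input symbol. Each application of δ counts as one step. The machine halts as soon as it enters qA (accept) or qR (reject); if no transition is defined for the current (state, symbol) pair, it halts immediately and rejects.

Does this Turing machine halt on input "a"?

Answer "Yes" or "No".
Step 0: [q0]a (head at position 0)
Step 1: δ(q0, a) = (qA, a, R)  ⊢  a[qA]□ (head at position 1)
The machine is in qA, so it halts and accepts.
It halts after 1 steps.

Final answer: Yes - halts after 1 steps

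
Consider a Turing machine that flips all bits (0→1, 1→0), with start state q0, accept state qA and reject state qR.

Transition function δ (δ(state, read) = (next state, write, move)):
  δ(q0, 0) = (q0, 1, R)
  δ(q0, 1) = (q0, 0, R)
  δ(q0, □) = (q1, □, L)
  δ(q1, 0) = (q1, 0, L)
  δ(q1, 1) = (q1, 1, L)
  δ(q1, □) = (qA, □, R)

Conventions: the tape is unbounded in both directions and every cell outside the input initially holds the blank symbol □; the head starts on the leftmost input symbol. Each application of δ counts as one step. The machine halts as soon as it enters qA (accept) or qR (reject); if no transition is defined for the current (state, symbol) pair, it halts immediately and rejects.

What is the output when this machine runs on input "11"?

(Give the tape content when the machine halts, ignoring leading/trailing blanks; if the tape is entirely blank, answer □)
Step 0: [q0]11 (head at position 0)
Step 1: δ(q0, 1) = (q0, 0, R)  ⊢  0[q0]1 (head at position 1)
Step 2: δ(q0, 1) = (q0, 0, R)  ⊢  00[q0]□ (head at position 2)
Step 3: δ(q0, □) = (q1, □, L)  ⊢  0[q1]0□ (head at position 1)
Step 4: δ(q1, 0) = (q1, 0, L)  ⊢  [q1]00□ (head at position 0)
Step 5: δ(q1, 0) = (q1, 0, L)  ⊢  [q1]□00□ (head at position -1)
Step 6: δ(q1, □) = (qA, □, R)  ⊢  □[qA]00□ (head at position 0)
The machine is in qA, so it halts and accepts.
Tape content when halted (ignoring surrounding blanks): 00

Final answer: Output: 00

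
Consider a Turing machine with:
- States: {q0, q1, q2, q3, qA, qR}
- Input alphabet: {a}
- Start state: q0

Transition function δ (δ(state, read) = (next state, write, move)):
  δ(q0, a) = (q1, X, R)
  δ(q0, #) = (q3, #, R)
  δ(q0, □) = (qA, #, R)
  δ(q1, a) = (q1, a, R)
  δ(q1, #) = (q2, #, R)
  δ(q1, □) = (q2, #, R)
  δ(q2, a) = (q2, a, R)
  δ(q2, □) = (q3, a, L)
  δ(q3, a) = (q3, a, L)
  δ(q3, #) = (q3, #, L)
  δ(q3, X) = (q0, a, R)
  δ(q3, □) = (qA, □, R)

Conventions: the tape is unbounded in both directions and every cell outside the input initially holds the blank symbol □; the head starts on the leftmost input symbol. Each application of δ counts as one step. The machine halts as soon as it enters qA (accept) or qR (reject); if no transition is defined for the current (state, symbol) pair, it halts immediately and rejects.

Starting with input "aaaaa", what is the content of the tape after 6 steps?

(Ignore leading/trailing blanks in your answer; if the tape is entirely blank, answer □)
Step 0: [q0]aaaaa (head at position 0)
Step 1: δ(q0, a) = (q1, X, R)  ⊢  X[q1]aaaa (head at position 1)
Step 2: δ(q1, a) = (q1, a, R)  ⊢  Xa[q1]aaa (head at position 2)
Step 3: δ(q1, a) = (q1, a, R)  ⊢  Xaa[q1]aa (head at position 3)
Step 4: δ(q1, a) = (q1, a, R)  ⊢  Xaaa[q1]a (head at position 4)
Step 5: δ(q1, a) = (q1, a, R)  ⊢  Xaaaa[q1]□ (head at position 5)
Step 6: δ(q1, □) = (q2, #, R)  ⊢  Xaaaa#[q2]□ (head at position 6)
Tape after 6 steps (ignoring surrounding blanks): Xaaaa#

Final answer: Tape: Xaaaa#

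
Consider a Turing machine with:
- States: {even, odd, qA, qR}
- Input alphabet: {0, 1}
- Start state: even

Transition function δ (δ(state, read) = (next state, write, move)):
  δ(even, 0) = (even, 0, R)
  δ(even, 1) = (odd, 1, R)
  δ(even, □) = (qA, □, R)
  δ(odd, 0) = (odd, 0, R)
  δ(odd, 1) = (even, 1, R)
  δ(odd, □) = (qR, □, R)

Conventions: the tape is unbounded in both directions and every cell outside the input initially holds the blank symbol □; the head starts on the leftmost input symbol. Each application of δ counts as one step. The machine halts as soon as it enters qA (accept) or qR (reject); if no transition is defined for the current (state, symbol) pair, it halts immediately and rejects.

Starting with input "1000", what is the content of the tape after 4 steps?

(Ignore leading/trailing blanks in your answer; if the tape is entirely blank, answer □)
Step 0: [even]1000 (head at position 0)
Step 1: δ(even, 1) = (odd, 1, R)  ⊢  1[odd]000 (head at position 1)
Step 2: δ(odd, 0) = (odd, 0, R)  ⊢  10[odd]00 (head at position 2)
Step 3: δ(odd, 0) = (odd, 0, R)  ⊢  100[odd]0 (head at position 3)
Step 4: δ(odd, 0) = (odd, 0, R)  ⊢  1000[odd]□ (head at position 4)
Tape after 4 steps (ignoring surrounding blanks): 1000

Final answer: Tape: 1000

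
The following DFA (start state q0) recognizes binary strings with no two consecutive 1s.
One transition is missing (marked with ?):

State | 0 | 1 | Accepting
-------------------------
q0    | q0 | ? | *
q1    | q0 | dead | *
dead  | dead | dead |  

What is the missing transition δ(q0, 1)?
q1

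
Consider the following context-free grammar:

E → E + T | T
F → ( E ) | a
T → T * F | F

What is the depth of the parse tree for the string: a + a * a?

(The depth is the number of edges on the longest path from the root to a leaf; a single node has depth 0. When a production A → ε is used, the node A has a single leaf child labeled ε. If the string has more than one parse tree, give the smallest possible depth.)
The grammar is unambiguous; the parse tree of a + a * a is:
E → E + T at the root (depth 0).
  Left E (depth 1) → T (2) → F (3) → a (4).
  Right T (depth 1) → T * F; that T (2) → F (3) → a (4); F (2) → a (3).
The longest root-to-leaf paths have 4 edges.
Depth = 4.

Final answer: 4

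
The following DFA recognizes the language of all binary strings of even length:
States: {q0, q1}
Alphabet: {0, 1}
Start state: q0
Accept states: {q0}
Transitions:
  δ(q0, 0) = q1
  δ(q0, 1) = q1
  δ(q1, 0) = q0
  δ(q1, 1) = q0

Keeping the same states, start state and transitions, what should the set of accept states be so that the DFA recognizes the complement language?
The DFA is complete (every state has a transition on every symbol), so the complement
is recognized by the same DFA with accepting and non-accepting states swapped.
Original accept states: {q0}
Complement accept states = All states - Original accept states
= {q0, q1} - {q0}
= {q1}
Complement language: strings of ODD length

Final answer: {q1}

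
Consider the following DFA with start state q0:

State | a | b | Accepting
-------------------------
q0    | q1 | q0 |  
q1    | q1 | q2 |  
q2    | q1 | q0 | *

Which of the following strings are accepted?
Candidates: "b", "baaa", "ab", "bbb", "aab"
"b": q0 → q0; q0 is not accepting → rejected
"baaa": q0 → q0 → q1 → q1 → q1; q1 is not accepting → rejected
"ab": q0 → q1 → q2; q2 is accepting → accepted
"bbb": q0 → q0 → q0 → q0; q0 is not accepting → rejected
"aab": q0 → q1 → q1 → q2; q2 is accepting → accepted

Final answer: "ab", "aab"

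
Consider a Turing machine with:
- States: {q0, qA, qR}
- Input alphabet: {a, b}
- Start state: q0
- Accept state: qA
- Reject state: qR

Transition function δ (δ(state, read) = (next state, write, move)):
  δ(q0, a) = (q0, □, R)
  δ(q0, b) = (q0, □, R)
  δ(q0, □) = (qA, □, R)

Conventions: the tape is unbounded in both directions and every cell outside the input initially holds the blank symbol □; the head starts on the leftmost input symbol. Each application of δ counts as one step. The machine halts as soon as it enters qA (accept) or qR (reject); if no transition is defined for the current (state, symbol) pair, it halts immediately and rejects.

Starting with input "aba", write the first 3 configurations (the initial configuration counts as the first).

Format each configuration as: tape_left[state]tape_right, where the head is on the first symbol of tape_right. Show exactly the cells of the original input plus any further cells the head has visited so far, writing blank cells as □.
Step 0: [q0]aba (head at position 0)
Step 1: δ(q0, a) = (q0, □, R)  ⊢  □[q0]ba (head at position 1)
Step 2: δ(q0, b) = (q0, □, R)  ⊢  □□[q0]a (head at position 2)

Final answer: [q0]aba ⊢ □[q0]ba ⊢ □□[q0]a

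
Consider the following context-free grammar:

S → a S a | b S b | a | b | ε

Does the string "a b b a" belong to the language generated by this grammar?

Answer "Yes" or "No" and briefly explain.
A derivation exists: S ⇒ a S a ⇒ a b S b a ⇒ a b b a (using S → a S a, S → b S b, then S → ε).

Final answer: Yes - a valid derivation exists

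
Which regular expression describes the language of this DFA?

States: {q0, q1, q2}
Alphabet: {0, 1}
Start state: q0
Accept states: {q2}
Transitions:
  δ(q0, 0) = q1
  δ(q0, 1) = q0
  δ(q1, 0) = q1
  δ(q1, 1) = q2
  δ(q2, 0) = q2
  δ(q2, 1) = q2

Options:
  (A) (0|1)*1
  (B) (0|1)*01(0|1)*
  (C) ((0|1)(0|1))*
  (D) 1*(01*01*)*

Testing sample strings against the DFA:
  '01011' -> accepted
  '11011' -> accepted
  '000' -> rejected
  '100' -> rejected
Checking each option for a counterexample:
  (A) (0|1)*1: '1' is rejected by the DFA but matches the regex → eliminated
  (B) (0|1)*01(0|1)*: agrees with the DFA on all strings of length ≤ 4
  (C) ((0|1)(0|1))*: ε is rejected by the DFA but matches the regex → eliminated
  (D) 1*(01*01*)*: ε is rejected by the DFA but matches the regex → eliminated
Only (B) (0|1)*01(0|1)* is consistent with the DFA.

Final answer: (B) (0|1)*01(0|1)*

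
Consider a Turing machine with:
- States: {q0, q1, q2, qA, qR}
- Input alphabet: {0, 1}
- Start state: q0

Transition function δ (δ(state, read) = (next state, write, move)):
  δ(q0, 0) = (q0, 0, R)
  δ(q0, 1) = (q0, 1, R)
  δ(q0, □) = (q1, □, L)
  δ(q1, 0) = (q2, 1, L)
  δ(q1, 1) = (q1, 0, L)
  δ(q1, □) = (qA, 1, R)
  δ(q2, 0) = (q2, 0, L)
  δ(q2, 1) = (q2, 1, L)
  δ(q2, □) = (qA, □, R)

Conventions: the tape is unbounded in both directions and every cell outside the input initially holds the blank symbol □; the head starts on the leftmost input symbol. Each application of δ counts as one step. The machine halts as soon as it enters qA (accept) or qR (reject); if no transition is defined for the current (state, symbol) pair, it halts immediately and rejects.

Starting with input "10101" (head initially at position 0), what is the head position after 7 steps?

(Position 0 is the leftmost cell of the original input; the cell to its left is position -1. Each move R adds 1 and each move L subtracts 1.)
Step 0: [q0]10101 (head at position 0)
Step 1: δ(q0, 1) = (q0, 1, R)  ⊢  1[q0]0101 (head at position 1)
Step 2: δ(q0, 0) = (q0, 0, R)  ⊢  10[q0]101 (head at position 2)
Step 3: δ(q0, 1) = (q0, 1, R)  ⊢  101[q0]01 (head at position 3)
Step 4: δ(q0, 0) = (q0, 0, R)  ⊢  1010[q0]1 (head at position 4)
Step 5: δ(q0, 1) = (q0, 1, R)  ⊢  10101[q0]□ (head at position 5)
Step 6: δ(q0, □) = (q1, □, L)  ⊢  1010[q1]1□ (head at position 4)
Step 7: δ(q1, 1) = (q1, 0, L)  ⊢  101[q1]00□ (head at position 3)
Head position after 7 steps: 3

Final answer: Position 3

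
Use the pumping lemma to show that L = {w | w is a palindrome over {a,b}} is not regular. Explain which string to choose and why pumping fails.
Language: L = {w | w is a palindrome over {a,b}} (strings that read the same forwards and backwards)
Step 1: Assume for contradiction that L is regular, with pumping length p.
Step 2: Choose s = a^p b a^p. Then s ∈ L (it reads the same forwards and backwards) and |s| ≥ p.
Step 3: Consider any decomposition s = xyz with |xy| ≤ p and |y| > 0. Since |xy| ≤ p and the first p symbols of s are all a's, y = a^k for some k with 1 ≤ k ≤ p.
Step 4: Pumping up (i = 2): xy²z = a^(p+k) b a^p. Its reverse is a^p b a^(p+k) ≠ a^(p+k) b a^p (the single b is no longer in the middle), so xy²z is not a palindrome and xy²z ∉ L.
This contradicts the pumping lemma, so L is not regular.

Final answer: Choose s = a^p b a^p. Since |xy| ≤ p, y = a^k with k ≥ 1. Then xy²z = a^(p+k) b a^p is not a palindrome, so ∉ L.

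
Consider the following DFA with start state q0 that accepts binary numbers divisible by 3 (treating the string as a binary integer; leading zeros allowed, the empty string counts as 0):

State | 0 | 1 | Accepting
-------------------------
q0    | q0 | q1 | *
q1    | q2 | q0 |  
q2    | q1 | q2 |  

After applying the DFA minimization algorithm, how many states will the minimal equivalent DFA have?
All 3 states are reachable from q0, so none can be removed as unreachable.
Table-filling: first mark every (accepting, non-accepting) pair as distinguishable (accepting: {q0}; non-accepting: {q1, q2}).
Round 1: (q1, q2) on '1' go to q0 and q2, already distinguishable → mark.
Every pair of states is distinguishable, so the DFA is already minimal.
Equivalence classes: {q0}, {q1}, {q2} → 3 states.

Final answer: 3 states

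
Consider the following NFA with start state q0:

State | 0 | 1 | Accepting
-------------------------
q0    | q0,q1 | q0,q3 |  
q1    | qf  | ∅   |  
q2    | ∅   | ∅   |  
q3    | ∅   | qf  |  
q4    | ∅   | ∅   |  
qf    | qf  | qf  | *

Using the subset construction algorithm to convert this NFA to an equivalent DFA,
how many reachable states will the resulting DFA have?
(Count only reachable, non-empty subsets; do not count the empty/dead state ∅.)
Start subset: {q0}
{q0}: on 0 → {q0, q1}, on 1 → {q0, q3}
{q0, q1}: on 0 → {q0, q1, qf}, on 1 → {q0, q3}
{q0, q3}: on 0 → {q0, q1}, on 1 → {q0, q3, qf}
{q0, q1, qf}: on 0 → {q0, q1, qf}, on 1 → {q0, q3, qf}
{q0, q3, qf}: on 0 → {q0, q1, qf}, on 1 → {q0, q3, qf}
Reachable non-empty subsets: {q0}, {q0, q1}, {q0, q3}, {q0, q1, qf}, {q0, q3, qf} — 5 in total.

Final answer: 5 states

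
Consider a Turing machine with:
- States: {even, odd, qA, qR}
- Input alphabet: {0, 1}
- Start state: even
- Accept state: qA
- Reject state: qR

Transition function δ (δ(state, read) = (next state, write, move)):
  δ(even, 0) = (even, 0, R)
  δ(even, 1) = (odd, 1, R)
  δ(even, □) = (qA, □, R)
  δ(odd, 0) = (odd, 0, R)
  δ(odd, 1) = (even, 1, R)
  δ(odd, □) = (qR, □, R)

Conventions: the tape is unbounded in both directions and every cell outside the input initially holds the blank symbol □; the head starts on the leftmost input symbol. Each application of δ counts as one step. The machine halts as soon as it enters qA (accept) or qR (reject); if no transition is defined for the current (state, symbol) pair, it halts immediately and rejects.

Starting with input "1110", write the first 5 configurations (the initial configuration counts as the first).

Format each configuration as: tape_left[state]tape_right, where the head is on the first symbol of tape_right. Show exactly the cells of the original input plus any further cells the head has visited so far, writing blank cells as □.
Step 0: [even]1110 (head at position 0)
Step 1: δ(even, 1) = (odd, 1, R)  ⊢  1[odd]110 (head at position 1)
Step 2: δ(odd, 1) = (even, 1, R)  ⊢  11[even]10 (head at position 2)
Step 3: δ(even, 1) = (odd, 1, R)  ⊢  111[odd]0 (head at position 3)
Step 4: δ(odd, 0) = (odd, 0, R)  ⊢  1110[odd]□ (head at position 4)

Final answer: [even]1110 ⊢ 1[odd]110 ⊢ 11[even]10 ⊢ 111[odd]0 ⊢ 1110[odd]□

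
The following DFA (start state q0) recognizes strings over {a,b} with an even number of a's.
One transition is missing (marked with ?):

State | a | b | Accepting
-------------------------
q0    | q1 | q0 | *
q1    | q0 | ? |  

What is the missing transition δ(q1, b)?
q1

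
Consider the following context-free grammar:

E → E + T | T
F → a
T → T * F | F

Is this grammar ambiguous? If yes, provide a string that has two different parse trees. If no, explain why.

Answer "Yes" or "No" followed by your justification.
This is the standard stratified expression grammar: '+' is introduced only by the left-recursive rule E → E + T and '*' only by the left-recursive rule T → T * F, with F → a. For any string, the last '+' must be the one produced at the root E (everything after it is a T containing no '+'), and likewise within each T the last '*' is produced at its root. This fixes the parse tree uniquely (left-associative, '*' binding tighter than '+'), so every string has exactly one parse tree.

Final answer: No - the grammar is unambiguous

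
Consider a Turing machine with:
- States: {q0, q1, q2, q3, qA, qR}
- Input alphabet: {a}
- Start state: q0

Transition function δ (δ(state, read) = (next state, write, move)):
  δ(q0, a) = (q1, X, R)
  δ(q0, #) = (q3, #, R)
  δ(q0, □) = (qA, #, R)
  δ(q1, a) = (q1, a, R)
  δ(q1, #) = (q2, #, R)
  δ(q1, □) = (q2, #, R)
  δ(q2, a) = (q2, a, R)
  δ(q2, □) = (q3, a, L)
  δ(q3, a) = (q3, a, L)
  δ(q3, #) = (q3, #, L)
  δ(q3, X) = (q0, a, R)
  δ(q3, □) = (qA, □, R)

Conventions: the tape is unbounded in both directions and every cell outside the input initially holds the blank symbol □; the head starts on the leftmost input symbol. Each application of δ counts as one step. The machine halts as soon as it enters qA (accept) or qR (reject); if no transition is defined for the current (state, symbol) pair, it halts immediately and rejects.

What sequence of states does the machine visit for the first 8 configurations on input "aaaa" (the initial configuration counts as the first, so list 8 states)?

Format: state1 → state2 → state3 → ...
Step 0: [q0]aaaa (head at position 0)
Step 1: δ(q0, a) = (q1, X, R)  ⊢  X[q1]aaa (head at position 1)
Step 2: δ(q1, a) = (q1, a, R)  ⊢  Xa[q1]aa (head at position 2)
Step 3: δ(q1, a) = (q1, a, R)  ⊢  Xaa[q1]a (head at position 3)
Step 4: δ(q1, a) = (q1, a, R)  ⊢  Xaaa[q1]□ (head at position 4)
Step 5: δ(q1, □) = (q2, #, R)  ⊢  Xaaa#[q2]□ (head at position 5)
Step 6: δ(q2, □) = (q3, a, L)  ⊢  Xaaa[q3]#a (head at position 4)
Step 7: δ(q3, #) = (q3, #, L)  ⊢  Xaa[q3]a#a (head at position 3)
Reading off the states of these 8 configurations: q0 → q1 → q1 → q1 → q1 → q2 → q3 → q3

Final answer: q0 → q1 → q1 → q1 → q1 → q2 → q3 → q3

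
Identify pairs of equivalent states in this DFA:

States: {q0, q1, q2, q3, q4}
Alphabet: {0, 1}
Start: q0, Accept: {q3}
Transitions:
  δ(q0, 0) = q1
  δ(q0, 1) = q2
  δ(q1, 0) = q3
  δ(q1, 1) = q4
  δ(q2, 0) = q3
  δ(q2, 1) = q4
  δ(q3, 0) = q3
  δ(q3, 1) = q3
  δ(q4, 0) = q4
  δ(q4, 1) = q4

Using the table-filling algorithm:
Round 0 – mark pairs where exactly one state is accepting: (q0,q3), (q1,q3), (q2,q3), (q3,q4)
Round 1 – newly marked: (q0,q1) [on 0: q1 vs q3, already marked]; (q0,q2) [on 0: q1 vs q3, already marked]; (q1,q4) [on 0: q3 vs q4, already marked]; (q2,q4) [on 0: q3 vs q4, already marked]
Round 2 – newly marked: (q0,q4) [on 0: q1 vs q4, already marked]
No further pairs can be marked.
(q1, q2) unmarked: δ(q1,0)=q3, δ(q2,0)=q3; δ(q1,1)=q4, δ(q2,1)=q4 → equivalent
Equivalent pairs: (q1, q2)

Final answer: Equivalent pairs: (q1, q2)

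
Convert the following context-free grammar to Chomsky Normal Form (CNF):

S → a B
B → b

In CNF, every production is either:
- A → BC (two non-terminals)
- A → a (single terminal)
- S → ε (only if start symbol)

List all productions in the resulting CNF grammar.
The grammar has no ε-productions or unit productions to eliminate.
S → a B has terminal a in a right-hand side of length ≥ 2: introduce T_a → a and use T_a in place of a.
B → b is already in CNF (single terminal) – keep it.
S → a B becomes S → T_a B.
Resulting CNF grammar (3 productions): T_a → a; B → b; S → T_a B

Final answer: T_a → a; B → b; S → T_a B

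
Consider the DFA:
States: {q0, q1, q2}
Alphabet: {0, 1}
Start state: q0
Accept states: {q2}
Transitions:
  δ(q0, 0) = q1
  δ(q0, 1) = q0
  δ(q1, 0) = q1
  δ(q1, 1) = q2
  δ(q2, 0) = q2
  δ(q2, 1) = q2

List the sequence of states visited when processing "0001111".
Starting at q0
Read '0': q0 -> q1
Read '0': q1 -> q1
Read '0': q1 -> q1
Read '1': q1 -> q2
Read '1': q2 -> q2
Read '1': q2 -> q2
Read '1': q2 -> q2

Final answer: q0 -> q1 -> q1 -> q1 -> q2 -> q2 -> q2 -> q2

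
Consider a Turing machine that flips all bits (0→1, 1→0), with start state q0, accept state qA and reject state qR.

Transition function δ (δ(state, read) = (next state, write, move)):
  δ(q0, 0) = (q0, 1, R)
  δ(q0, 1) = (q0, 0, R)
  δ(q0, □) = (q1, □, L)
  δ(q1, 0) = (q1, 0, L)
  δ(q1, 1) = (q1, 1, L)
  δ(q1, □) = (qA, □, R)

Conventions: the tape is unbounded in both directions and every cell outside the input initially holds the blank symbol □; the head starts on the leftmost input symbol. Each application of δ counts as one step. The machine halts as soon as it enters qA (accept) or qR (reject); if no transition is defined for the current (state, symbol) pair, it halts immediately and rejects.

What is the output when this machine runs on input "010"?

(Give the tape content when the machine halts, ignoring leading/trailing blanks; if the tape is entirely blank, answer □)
Step 0: [q0]010 (head at position 0)
Step 1: δ(q0, 0) = (q0, 1, R)  ⊢  1[q0]10 (head at position 1)
Step 2: δ(q0, 1) = (q0, 0, R)  ⊢  10[q0]0 (head at position 2)
Step 3: δ(q0, 0) = (q0, 1, R)  ⊢  101[q0]□ (head at position 3)
Step 4: δ(q0, □) = (q1, □, L)  ⊢  10[q1]1□ (head at position 2)
Step 5: δ(q1, 1) = (q1, 1, L)  ⊢  1[q1]01□ (head at position 1)
Step 6: δ(q1, 0) = (q1, 0, L)  ⊢  [q1]101□ (head at position 0)
Step 7: δ(q1, 1) = (q1, 1, L)  ⊢  [q1]□101□ (head at position -1)
Step 8: δ(q1, □) = (qA, □, R)  ⊢  □[qA]101□ (head at position 0)
The machine is in qA, so it halts and accepts.
Tape content when halted (ignoring surrounding blanks): 101

Final answer: Output: 101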